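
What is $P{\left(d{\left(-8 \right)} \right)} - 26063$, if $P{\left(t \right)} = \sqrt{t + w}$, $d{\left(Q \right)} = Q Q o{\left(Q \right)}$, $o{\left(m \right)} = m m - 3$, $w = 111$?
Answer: $-26063 + \sqrt{4015} \approx -26000.0$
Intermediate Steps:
$o{\left(m \right)} = -3 + m^{2}$ ($o{\left(m \right)} = m^{2} - 3 = -3 + m^{2}$)
$d{\left(Q \right)} = Q^{2} \left(-3 + Q^{2}\right)$ ($d{\left(Q \right)} = Q Q \left(-3 + Q^{2}\right) = Q^{2} \left(-3 + Q^{2}\right)$)
$P{\left(t \right)} = \sqrt{111 + t}$ ($P{\left(t \right)} = \sqrt{t + 111} = \sqrt{111 + t}$)
$P{\left(d{\left(-8 \right)} \right)} - 26063 = \sqrt{111 + \left(-8\right)^{2} \left(-3 + \left(-8\right)^{2}\right)} - 26063 = \sqrt{111 + 64 \left(-3 + 64\right)} - 26063 = \sqrt{111 + 64 \cdot 61} - 26063 = \sqrt{111 + 3904} - 26063 = \sqrt{4015} - 26063 = -26063 + \sqrt{4015}$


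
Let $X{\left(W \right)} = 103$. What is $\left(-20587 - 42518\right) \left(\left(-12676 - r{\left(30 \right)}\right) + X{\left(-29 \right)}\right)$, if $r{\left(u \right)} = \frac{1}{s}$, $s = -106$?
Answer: $\frac{84102368385}{106} \approx 7.9342 \cdot 10^{8}$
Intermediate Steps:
$r{\left(u \right)} = - \frac{1}{106}$ ($r{\left(u \right)} = \frac{1}{-106} = - \frac{1}{106}$)
$\left(-20587 - 42518\right) \left(\left(-12676 - r{\left(30 \right)}\right) + X{\left(-29 \right)}\right) = \left(-20587 - 42518\right) \left(\left(-12676 - - \frac{1}{106}\right) + 103\right) = - 63105 \left(\left(-12676 + \frac{1}{106}\right) + 103\right) = - 63105 \left(- \frac{1343655}{106} + 103\right) = \left(-63105\right) \left(- \frac{1332737}{106}\right) = \frac{84102368385}{106}$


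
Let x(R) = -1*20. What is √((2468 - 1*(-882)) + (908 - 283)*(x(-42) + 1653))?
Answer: 15*√4551 ≈ 1011.9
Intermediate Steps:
x(R) = -20
√((2468 - 1*(-882)) + (908 - 283)*(x(-42) + 1653)) = √((2468 - 1*(-882)) + (908 - 283)*(-20 + 1653)) = √((2468 + 882) + 625*1633) = √(3350 + 1020625) = √1023975 = 15*√4551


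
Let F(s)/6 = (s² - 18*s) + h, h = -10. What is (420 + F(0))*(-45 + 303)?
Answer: 92880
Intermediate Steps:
F(s) = -60 - 108*s + 6*s² (F(s) = 6*((s² - 18*s) - 10) = 6*(-10 + s² - 18*s) = -60 - 108*s + 6*s²)
(420 + F(0))*(-45 + 303) = (420 + (-60 - 108*0 + 6*0²))*(-45 + 303) = (420 + (-60 + 0 + 6*0))*258 = (420 + (-60 + 0 + 0))*258 = (420 - 60)*258 = 360*258 = 92880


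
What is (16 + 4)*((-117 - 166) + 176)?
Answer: -2140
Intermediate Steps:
(16 + 4)*((-117 - 166) + 176) = 20*(-283 + 176) = 20*(-107) = -2140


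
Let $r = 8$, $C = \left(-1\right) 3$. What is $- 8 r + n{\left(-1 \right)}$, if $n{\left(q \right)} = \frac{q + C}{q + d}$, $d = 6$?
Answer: $- \frac{324}{5} \approx -64.8$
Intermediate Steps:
$C = -3$
$n{\left(q \right)} = \frac{-3 + q}{6 + q}$ ($n{\left(q \right)} = \frac{q - 3}{q + 6} = \frac{-3 + q}{6 + q}$)
$- 8 r + n{\left(-1 \right)} = \left(-8\right) 8 + \frac{-3 - 1}{6 - 1} = -64 + \frac{1}{5} \left(-4\right) = -64 - \frac{4}{5} = - \frac{324}{5}$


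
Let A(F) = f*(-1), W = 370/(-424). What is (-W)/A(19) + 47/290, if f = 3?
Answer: -11879/92220 ≈ -0.12881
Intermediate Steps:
W = -185/212 (W = 370*(-1/424) = -185/212 ≈ -0.87264)
A(F) = -3 (A(F) = 3*(-1) = -3)
(-W)/A(19) + 47/290 = -1*(-185/212)/(-3) + 47/290 = (185/212)*(-1/3) + 47*(1/290) = -185/636 + 47/290 = -11879/92220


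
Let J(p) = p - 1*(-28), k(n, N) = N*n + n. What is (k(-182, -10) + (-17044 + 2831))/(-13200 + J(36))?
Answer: 12575/13136 ≈ 0.95729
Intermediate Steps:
k(n, N) = n + N*n
J(p) = 28 + p (J(p) = p + 28 = 28 + p)
(k(-182, -10) + (-17044 + 2831))/(-13200 + J(36)) = (-182*(1 - 10) + (-17044 + 2831))/(-13200 + (28 + 36)) = (-182*(-9) - 14213)/(-13200 + 64) = (1638 - 14213)/(-13136) = -12575*(-1/13136) = 12575/13136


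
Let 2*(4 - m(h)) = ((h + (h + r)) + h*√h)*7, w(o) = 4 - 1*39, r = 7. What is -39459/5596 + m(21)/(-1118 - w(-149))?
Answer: -41796767/6060468 + 49*√21/722 ≈ -6.5856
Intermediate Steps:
w(o) = -35 (w(o) = 4 - 39 = -35)
m(h) = -41/2 - 7*h - 7*h^(3/2)/2 (m(h) = 4 - ((h + (h + 7)) + h*√h)*7/2 = 4 - ((h + (7 + h)) + h^(3/2))*7/2 = 4 - ((7 + 2*h) + h^(3/2))*7/2 = 4 - (7 + h^(3/2) + 2*h)*7/2 = 4 - (49 + 7*h^(3/2) + 14*h)/2 = 4 + (-49/2 - 7*h - 7*h^(3/2)/2) = -41/2 - 7*h - 7*h^(3/2)/2)
-39459/5596 + m(21)/(-1118 - w(-149)) = -39459/5596 + (-41/2 - 7*21 - 147*√21/2)/(-1118 - 1*(-35)) = -39459*1/5596 + (-41/2 - 147 - 147*√21/2)/(-1118 + 35) = -39459/5596 + (-41/2 - 147 - 147*√21/2)/(-1083) = -39459/5596 + (-335/2 - 147*√21/2)*(-1/1083) = -39459/5596 + (335/2166 + 49*√21/722) = -41796767/6060468 + 49*√21/722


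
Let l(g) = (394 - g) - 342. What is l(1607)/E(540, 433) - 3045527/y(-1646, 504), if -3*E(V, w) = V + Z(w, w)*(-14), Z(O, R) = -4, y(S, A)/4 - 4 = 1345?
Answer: -223745219/402002 ≈ -556.58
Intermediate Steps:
y(S, A) = 5396 (y(S, A) = 16 + 4*1345 = 16 + 5380 = 5396)
E(V, w) = -56/3 - V/3 (E(V, w) = -(V - 4*(-14))/3 = -(V + 56)/3 = -(56 + V)/3 = -56/3 - V/3)
l(g) = 52 - g
l(1607)/E(540, 433) - 3045527/y(-1646, 504) = (52 - 1*1607)/(-56/3 - ⅓*540) - 3045527/5396 = (52 - 1607)/(-56/3 - 180) - 3045527*1/5396 = -1555/(-596/3) - 3045527/5396 = -1555*(-3/596) - 3045527/5396 = 4665/596 - 3045527/5396 = -223745219/402002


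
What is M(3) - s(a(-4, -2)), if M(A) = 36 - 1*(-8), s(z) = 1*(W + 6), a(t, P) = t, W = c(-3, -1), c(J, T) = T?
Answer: 39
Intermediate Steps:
W = -1
s(z) = 5 (s(z) = 1*(-1 + 6) = 1*5 = 5)
M(A) = 44 (M(A) = 36 + 8 = 44)
M(3) - s(a(-4, -2)) = 44 - 1*5 = 44 - 5 = 39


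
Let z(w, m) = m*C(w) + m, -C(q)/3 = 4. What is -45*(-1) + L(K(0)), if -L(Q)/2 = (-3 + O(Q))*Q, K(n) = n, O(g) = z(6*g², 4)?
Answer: 45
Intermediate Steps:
C(q) = -12 (C(q) = -3*4 = -12)
z(w, m) = -11*m (z(w, m) = m*(-12) + m = -12*m + m = -11*m)
O(g) = -44 (O(g) = -11*4 = -44)
L(Q) = 94*Q (L(Q) = -2*(-3 - 44)*Q = -(-94)*Q = 94*Q)
-45*(-1) + L(K(0)) = -45*(-1) + 94*0 = 45 + 0 = 45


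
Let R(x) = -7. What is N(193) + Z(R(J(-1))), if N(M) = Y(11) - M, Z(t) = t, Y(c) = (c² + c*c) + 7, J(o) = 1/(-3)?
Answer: 49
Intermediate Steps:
J(o) = -⅓
Y(c) = 7 + 2*c² (Y(c) = (c² + c²) + 7 = 2*c² + 7 = 7 + 2*c²)
N(M) = 249 - M (N(M) = (7 + 2*11²) - M = (7 + 2*121) - M = (7 + 242) - M = 249 - M)
N(193) + Z(R(J(-1))) = (249 - 1*193) - 7 = (249 - 193) - 7 = 56 - 7 = 49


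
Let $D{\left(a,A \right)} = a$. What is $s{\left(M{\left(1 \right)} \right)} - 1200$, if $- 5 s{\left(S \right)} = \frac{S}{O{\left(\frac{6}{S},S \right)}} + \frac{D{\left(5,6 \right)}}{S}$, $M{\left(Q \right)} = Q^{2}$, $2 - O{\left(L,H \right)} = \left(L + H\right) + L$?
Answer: $- \frac{66054}{55} \approx -1201.0$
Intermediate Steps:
$O{\left(L,H \right)} = 2 - H - 2 L$ ($O{\left(L,H \right)} = 2 - \left(\left(L + H\right) + L\right) = 2 - \left(\left(H + L\right) + L\right) = 2 - \left(H + 2 L\right) = 2 - H - 2 L$)
$s{\left(S \right)} = - \frac{1}{S} - \frac{S}{5 \left(2 - S - \frac{12}{S}\right)}$ ($s{\left(S \right)} = - \frac{\frac{S}{2 - S - 2 \frac{6}{S}} + \frac{5}{S}}{5} = - \frac{\frac{S}{2 - S - \frac{12}{S}} + \frac{5}{S}}{5} = - \frac{\frac{5}{S} + \frac{S}{2 - S - \frac{12}{S}}}{5} = - \frac{1}{S} - \frac{S}{5 \left(2 - S - \frac{12}{S}\right)}$)
$s{\left(M{\left(1 \right)} \right)} - 1200 = \frac{-12 + \frac{\left(1^{2}\right)^{3}}{5} - 1^{2} \left(-2 + 1^{2}\right)}{1^{2} \left(12 + 1^{2} \left(-2 + 1^{2}\right)\right)} - 1200 = \frac{-12 + \frac{1^{3}}{5} - 1 \left(-2 + 1\right)}{1 \left(12 + 1 \left(-2 + 1\right)\right)} - 1200 = 1 \frac{1}{12 + 1 \left(-1\right)} \left(-12 + \frac{1}{5} \cdot 1 - 1 \left(-1\right)\right) - 1200 = 1 \frac{1}{12 - 1} \left(-12 + \frac{1}{5} + 1\right) - 1200 = 1 \cdot \frac{1}{11} \left(- \frac{54}{5}\right) - 1200 = - \frac{54}{55} - 1200 = - \frac{66054}{55}$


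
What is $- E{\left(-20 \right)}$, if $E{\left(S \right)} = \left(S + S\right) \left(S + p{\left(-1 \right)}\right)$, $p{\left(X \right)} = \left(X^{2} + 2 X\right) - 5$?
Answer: $-1040$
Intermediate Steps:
$p{\left(X \right)} = -5 + X^{2} + 2 X$
$E{\left(S \right)} = 2 S \left(-6 + S\right)$ ($E{\left(S \right)} = \left(S + S\right) \left(S + \left(-5 + \left(-1\right)^{2} + 2 \left(-1\right)\right)\right) = 2 S \left(S - 6\right) = 2 S \left(-6 + S\right)$)
$- E{\left(-20 \right)} = - 2 \left(-20\right) \left(-6 - 20\right) = - 2 \left(-20\right) \left(-26\right) = \left(-1\right) 1040 = -1040$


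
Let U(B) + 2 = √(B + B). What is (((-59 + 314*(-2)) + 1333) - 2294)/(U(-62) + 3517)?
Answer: -5792720/12355349 + 3296*I*√31/12355349 ≈ -0.46884 + 0.0014853*I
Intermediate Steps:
U(B) = -2 + √2*√B (U(B) = -2 + √(B + B) = -2 + √(2*B) = -2 + √2*√B)
(((-59 + 314*(-2)) + 1333) - 2294)/(U(-62) + 3517) = (((-59 + 314*(-2)) + 1333) - 2294)/((-2 + √2*√(-62)) + 3517) = (((-59 - 628) + 1333) - 2294)/((-2 + √2*(I*√62)) + 3517) = ((-687 + 1333) - 2294)/((-2 + 2*I*√31) + 3517) = (646 - 2294)/(3515 + 2*I*√31) = -1648/(3515 + 2*I*√31)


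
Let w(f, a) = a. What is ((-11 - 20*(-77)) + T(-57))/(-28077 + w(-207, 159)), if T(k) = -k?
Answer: -793/13959 ≈ -0.056809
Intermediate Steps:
((-11 - 20*(-77)) + T(-57))/(-28077 + w(-207, 159)) = ((-11 - 20*(-77)) - 1*(-57))/(-28077 + 159) = ((-11 + 1540) + 57)/(-27918) = (1529 + 57)*(-1/27918) = 1586*(-1/27918) = -793/13959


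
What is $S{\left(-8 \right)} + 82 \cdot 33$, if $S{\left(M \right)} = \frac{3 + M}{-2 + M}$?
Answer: $\frac{5413}{2} \approx 2706.5$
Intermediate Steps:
$S{\left(M \right)} = \frac{3 + M}{-2 + M}$
$S{\left(-8 \right)} + 82 \cdot 33 = \frac{3 - 8}{-2 - 8} + 82 \cdot 33 = \frac{1}{-10} \left(-5\right) + 2706 = \left(- \frac{1}{10}\right) \left(-5\right) + 2706 = \frac{1}{2} + 2706 = \frac{5413}{2}$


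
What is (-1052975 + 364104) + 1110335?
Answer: 421464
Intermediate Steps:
(-1052975 + 364104) + 1110335 = -688871 + 1110335 = 421464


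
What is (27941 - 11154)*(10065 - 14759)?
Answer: -78798178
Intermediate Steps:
(27941 - 11154)*(10065 - 14759) = 16787*(-4694) = -78798178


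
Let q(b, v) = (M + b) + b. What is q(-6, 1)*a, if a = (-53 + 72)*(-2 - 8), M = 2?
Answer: 1900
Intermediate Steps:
a = -190 (a = 19*(-10) = -190)
q(b, v) = 2 + 2*b (q(b, v) = (2 + b) + b = 2 + 2*b)
q(-6, 1)*a = (2 + 2*(-6))*(-190) = (2 - 12)*(-190) = -10*(-190) = 1900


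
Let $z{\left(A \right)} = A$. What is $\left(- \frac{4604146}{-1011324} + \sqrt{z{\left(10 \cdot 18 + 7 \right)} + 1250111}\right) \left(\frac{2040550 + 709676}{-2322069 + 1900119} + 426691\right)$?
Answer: $\frac{34538675961200446}{17780340075} + \frac{90019758612 \sqrt{138922}}{70325} \approx 4.7905 \cdot 10^{8}$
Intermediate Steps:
$\left(- \frac{4604146}{-1011324} + \sqrt{z{\left(10 \cdot 18 + 7 \right)} + 1250111}\right) \left(\frac{2040550 + 709676}{-2322069 + 1900119} + 426691\right) = \left(- \frac{4604146}{-1011324} + \sqrt{\left(10 \cdot 18 + 7\right) + 1250111}\right) \left(\frac{2040550 + 709676}{-2322069 + 1900119} + 426691\right) = \left(\left(-4604146\right) \left(- \frac{1}{1011324}\right) + \sqrt{\left(180 + 7\right) + 1250111}\right) \left(\frac{2750226}{-421950} + 426691\right) = \left(\frac{2302073}{505662} + \sqrt{187 + 1250111}\right) \left(2750226 \left(- \frac{1}{421950}\right) + 426691\right) = \left(\frac{2302073}{505662} + \sqrt{1250298}\right) \left(- \frac{458371}{70325} + 426691\right) = \left(\frac{2302073}{505662} + 3 \sqrt{138922}\right) \frac{30006586204}{70325} = \frac{34538675961200446}{17780340075} + \frac{90019758612 \sqrt{138922}}{70325}$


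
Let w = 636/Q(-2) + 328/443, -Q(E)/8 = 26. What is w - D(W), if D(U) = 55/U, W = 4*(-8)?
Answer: -110303/184288 ≈ -0.59854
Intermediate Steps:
Q(E) = -208 (Q(E) = -8*26 = -208)
W = -32
w = -53381/23036 (w = 636/(-208) + 328/443 = 636*(-1/208) + 328*(1/443) = -159/52 + 328/443 = -53381/23036 ≈ -2.3173)
w - D(W) = -53381/23036 - 55/(-32) = -53381/23036 - 55*(-1)/32 = -53381/23036 - 1*(-55/32) = -53381/23036 + 55/32 = -110303/184288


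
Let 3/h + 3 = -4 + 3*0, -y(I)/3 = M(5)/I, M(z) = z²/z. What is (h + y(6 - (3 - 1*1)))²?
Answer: 13689/784 ≈ 17.460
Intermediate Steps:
M(z) = z
y(I) = -15/I
h = -3/7 (h = 3/(-3 + (-4 + 3*0)) = 3/(-3 + (-4 + 0)) = 3/(-3 - 4) = 3/(-7) = 3*(-⅐) = -3/7 ≈ -0.42857)
(h + y(6 - (3 - 1*1)))² = (-3/7 - 15/(6 - (3 - 1*1)))² = (-3/7 - 15/(6 - (3 - 1)))² = (-3/7 - 15/(6 - 1*2))² = (-3/7 - 15/(6 - 2))² = (-3/7 - 15/4)² = (-117/28)² = 13689/784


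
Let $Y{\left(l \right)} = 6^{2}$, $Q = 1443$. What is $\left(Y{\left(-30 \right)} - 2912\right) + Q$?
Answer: $-1433$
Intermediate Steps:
$Y{\left(l \right)} = 36$
$\left(Y{\left(-30 \right)} - 2912\right) + Q = \left(36 - 2912\right) + 1443 = -2876 + 1443 = -1433$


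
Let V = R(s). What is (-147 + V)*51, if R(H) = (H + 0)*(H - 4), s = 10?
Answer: -4437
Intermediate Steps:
R(H) = H*(-4 + H)
V = 60 (V = 10*(-4 + 10) = 10*6 = 60)
(-147 + V)*51 = (-147 + 60)*51 = -87*51 = -4437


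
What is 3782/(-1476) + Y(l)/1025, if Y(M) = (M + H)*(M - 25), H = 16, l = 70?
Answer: 4477/3690 ≈ 1.2133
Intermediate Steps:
Y(M) = (-25 + M)*(16 + M) (Y(M) = (M + 16)*(M - 25) = (16 + M)*(-25 + M) = (-25 + M)*(16 + M))
3782/(-1476) + Y(l)/1025 = 3782/(-1476) + (-400 + 70² - 9*70)/1025 = 3782*(-1/1476) + (-400 + 4900 - 630)*(1/1025) = -1891/738 + 3870*(1/1025) = -1891/738 + 774/205 = 4477/3690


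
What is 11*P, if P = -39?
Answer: -429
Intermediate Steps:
11*P = 11*(-39) = -429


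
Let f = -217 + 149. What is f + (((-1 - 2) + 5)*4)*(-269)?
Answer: -2220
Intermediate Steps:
f = -68
f + (((-1 - 2) + 5)*4)*(-269) = -68 + (((-1 - 2) + 5)*4)*(-269) = -68 + ((-3 + 5)*4)*(-269) = -68 + (2*4)*(-269) = -68 + 8*(-269) = -68 - 2152 = -2220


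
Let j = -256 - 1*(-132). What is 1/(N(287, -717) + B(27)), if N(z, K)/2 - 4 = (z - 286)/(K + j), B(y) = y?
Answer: 841/29433 ≈ 0.028573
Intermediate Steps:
j = -124 (j = -256 + 132 = -124)
N(z, K) = 8 + 2*(-286 + z)/(-124 + K) (N(z, K) = 8 + 2*((z - 286)/(K - 124)) = 8 + 2*((-286 + z)/(-124 + K)) = 8 + 2*(-286 + z)/(-124 + K))
1/(N(287, -717) + B(27)) = 1/(2*(-782 + 287 + 4*(-717))/(-124 - 717) + 27) = 1/(2*(-782 + 287 - 2868)/(-841) + 27) = 1/(2*(-1/841)*(-3363) + 27) = 1/(6726/841 + 27) = 1/(29433/841) = 841/29433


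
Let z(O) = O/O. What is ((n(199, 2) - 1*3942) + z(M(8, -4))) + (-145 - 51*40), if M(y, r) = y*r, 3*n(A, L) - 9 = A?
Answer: -18170/3 ≈ -6056.7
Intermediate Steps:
n(A, L) = 3 + A/3
M(y, r) = r*y
z(O) = 1
((n(199, 2) - 1*3942) + z(M(8, -4))) + (-145 - 51*40) = (((3 + (⅓)*199) - 1*3942) + 1) + (-145 - 51*40) = (((3 + 199/3) - 3942) + 1) + (-145 - 2040) = ((208/3 - 3942) + 1) - 2185 = (-11618/3 + 1) - 2185 = -11615/3 - 2185 = -18170/3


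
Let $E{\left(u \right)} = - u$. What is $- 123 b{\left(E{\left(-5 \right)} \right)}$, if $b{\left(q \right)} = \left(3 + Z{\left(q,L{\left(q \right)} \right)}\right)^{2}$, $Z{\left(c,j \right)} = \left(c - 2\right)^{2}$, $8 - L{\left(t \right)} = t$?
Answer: $-17712$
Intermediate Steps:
$L{\left(t \right)} = 8 - t$
$Z{\left(c,j \right)} = \left(-2 + c\right)^{2}$
$b{\left(q \right)} = \left(3 + \left(-2 + q\right)^{2}\right)^{2}$
$- 123 b{\left(E{\left(-5 \right)} \right)} = - 123 \left(3 + \left(-2 - -5\right)^{2}\right)^{2} = - 123 \left(3 + \left(-2 + 5\right)^{2}\right)^{2} = - 123 \left(3 + 3^{2}\right)^{2} = - 123 \left(3 + 9\right)^{2} = - 123 \cdot 12^{2} = \left(-123\right) 144 = -17712$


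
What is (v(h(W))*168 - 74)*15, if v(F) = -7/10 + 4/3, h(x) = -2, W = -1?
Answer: 486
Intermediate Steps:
v(F) = 19/30 (v(F) = -7*1/10 + 4*(1/3) = -7/10 + 4/3 = 19/30)
(v(h(W))*168 - 74)*15 = ((19/30)*168 - 74)*15 = (532/5 - 74)*15 = (162/5)*15 = 486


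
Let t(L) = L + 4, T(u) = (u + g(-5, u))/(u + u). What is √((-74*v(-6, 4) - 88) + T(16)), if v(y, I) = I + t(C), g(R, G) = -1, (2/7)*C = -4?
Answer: √22814/8 ≈ 18.880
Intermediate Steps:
C = -14 (C = (7/2)*(-4) = -14)
T(u) = (-1 + u)/(2*u) (T(u) = (u - 1)/(u + u) = (-1 + u)/((2*u)) = (-1 + u)*(1/(2*u)) = (-1 + u)/(2*u))
t(L) = 4 + L
v(y, I) = -10 + I (v(y, I) = I + (4 - 14) = I - 10 = -10 + I)
√((-74*v(-6, 4) - 88) + T(16)) = √((-74*(-10 + 4) - 88) + (½)*(-1 + 16)/16) = √((-74*(-6) - 88) + (½)*(1/16)*15) = √((444 - 88) + 15/32) = √(356 + 15/32) = √(11407/32) = √22814/8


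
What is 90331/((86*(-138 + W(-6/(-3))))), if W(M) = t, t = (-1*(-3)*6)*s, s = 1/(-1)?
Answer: -90331/13416 ≈ -6.7331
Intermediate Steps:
s = -1
t = -18 (t = (-1*(-3)*6)*(-1) = (3*6)*(-1) = 18*(-1) = -18)
W(M) = -18
90331/((86*(-138 + W(-6/(-3))))) = 90331/((86*(-138 - 18))) = 90331/((86*(-156))) = 90331/(-13416) = 90331*(-1/13416) = -90331/13416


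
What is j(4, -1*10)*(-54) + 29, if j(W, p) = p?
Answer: 569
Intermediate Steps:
j(4, -1*10)*(-54) + 29 = -1*10*(-54) + 29 = -10*(-54) + 29 = 540 + 29 = 569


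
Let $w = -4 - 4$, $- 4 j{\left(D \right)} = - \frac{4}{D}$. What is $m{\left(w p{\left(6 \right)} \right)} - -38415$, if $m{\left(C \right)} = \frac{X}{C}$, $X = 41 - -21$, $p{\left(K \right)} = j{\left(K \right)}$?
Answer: $\frac{76737}{2} \approx 38369.0$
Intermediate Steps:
$j{\left(D \right)} = \frac{1}{D}$ ($j{\left(D \right)} = - \frac{\left(-4\right) \frac{1}{D}}{4} = \frac{1}{D}$)
$w = -8$
$p{\left(K \right)} = \frac{1}{K}$
$X = 62$ ($X = 41 + 21 = 62$)
$m{\left(C \right)} = \frac{62}{C}$
$m{\left(w p{\left(6 \right)} \right)} - -38415 = \frac{62}{\left(-8\right) \frac{1}{6}} - -38415 = \frac{62}{\left(-8\right) \frac{1}{6}} + 38415 = \frac{62}{- \frac{4}{3}} + 38415 = 62 \left(- \frac{3}{4}\right) + 38415 = - \frac{93}{2} + 38415 = \frac{76737}{2}$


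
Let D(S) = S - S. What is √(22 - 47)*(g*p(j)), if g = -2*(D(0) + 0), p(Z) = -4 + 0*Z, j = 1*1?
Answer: 0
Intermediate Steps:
D(S) = 0
j = 1
p(Z) = -4 (p(Z) = -4 + 0 = -4)
g = 0 (g = -2*(0 + 0) = -2*0 = 0)
√(22 - 47)*(g*p(j)) = √(22 - 47)*(0*(-4)) = √(-25)*0 = (5*I)*0 = 0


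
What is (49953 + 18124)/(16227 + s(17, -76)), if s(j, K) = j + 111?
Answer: 68077/16355 ≈ 4.1625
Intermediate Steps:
s(j, K) = 111 + j
(49953 + 18124)/(16227 + s(17, -76)) = (49953 + 18124)/(16227 + (111 + 17)) = 68077/(16227 + 128) = 68077/16355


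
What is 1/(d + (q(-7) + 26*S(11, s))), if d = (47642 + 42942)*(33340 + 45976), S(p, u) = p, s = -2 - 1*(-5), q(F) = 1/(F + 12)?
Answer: 5/35923804151 ≈ 1.3918e-10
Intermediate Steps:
q(F) = 1/(12 + F)
s = 3 (s = -2 + 5 = 3)
d = 7184760544 (d = 90584*79316 = 7184760544)
1/(d + (q(-7) + 26*S(11, s))) = 1/(7184760544 + (1/(12 - 7) + 26*11)) = 1/(7184760544 + (1/5 + 286)) = 1/(7184760544 + (⅕ + 286)) = 1/(7184760544 + 1431/5) = 1/(35923804151/5) = 5/35923804151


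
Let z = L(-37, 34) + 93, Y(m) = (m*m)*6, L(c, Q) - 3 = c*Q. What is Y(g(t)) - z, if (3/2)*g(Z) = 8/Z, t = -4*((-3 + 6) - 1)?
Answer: 3494/3 ≈ 1164.7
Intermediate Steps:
t = -8 (t = -4*(3 - 1) = -4*2 = -8)
L(c, Q) = 3 + Q*c (L(c, Q) = 3 + c*Q = 3 + Q*c)
g(Z) = 16/(3*Z) (g(Z) = 2*(8/Z)/3 = 16/(3*Z))
Y(m) = 6*m² (Y(m) = m²*6 = 6*m²)
z = -1162 (z = (3 + 34*(-37)) + 93 = (3 - 1258) + 93 = -1255 + 93 = -1162)
Y(g(t)) - z = 6*((16/3)/(-8))² - 1*(-1162) = 6*((16/3)*(-⅛))² + 1162 = 6*(-⅔)² + 1162 = 6*(4/9) + 1162 = 8/3 + 1162 = 3494/3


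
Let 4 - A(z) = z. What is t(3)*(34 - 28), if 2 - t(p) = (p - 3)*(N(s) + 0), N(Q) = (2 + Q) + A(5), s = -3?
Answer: 12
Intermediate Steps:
A(z) = 4 - z
N(Q) = 1 + Q (N(Q) = (2 + Q) + (4 - 1*5) = (2 + Q) + (4 - 5) = (2 + Q) - 1 = 1 + Q)
t(p) = -4 + 2*p (t(p) = 2 - (p - 3)*((1 - 3) + 0) = 2 - (-3 + p)*(-2 + 0) = 2 - (-3 + p)*(-2) = 2 - (6 - 2*p) = 2 + (-6 + 2*p) = -4 + 2*p)
t(3)*(34 - 28) = (-4 + 2*3)*(34 - 28) = (-4 + 6)*6 = 2*6 = 12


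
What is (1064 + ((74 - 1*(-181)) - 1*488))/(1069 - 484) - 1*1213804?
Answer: -236691503/195 ≈ -1.2138e+6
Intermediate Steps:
(1064 + ((74 - 1*(-181)) - 1*488))/(1069 - 484) - 1*1213804 = (1064 + ((74 + 181) - 488))/585 - 1213804 = (1064 + (255 - 488))*(1/585) - 1213804 = (1064 - 233)*(1/585) - 1213804 = 831*(1/585) - 1213804 = 277/195 - 1213804 = -236691503/195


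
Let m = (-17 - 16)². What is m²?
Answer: 1185921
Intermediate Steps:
m = 1089 (m = (-33)² = 1089)
m² = 1089² = 1185921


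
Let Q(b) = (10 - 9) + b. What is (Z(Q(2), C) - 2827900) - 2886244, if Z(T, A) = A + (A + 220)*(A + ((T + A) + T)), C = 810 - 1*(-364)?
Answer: -2431494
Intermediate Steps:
Q(b) = 1 + b
C = 1174 (C = 810 + 364 = 1174)
Z(T, A) = A + (220 + A)*(2*A + 2*T) (Z(T, A) = A + (220 + A)*(A + ((A + T) + T)) = A + (220 + A)*(A + (A + 2*T)) = A + (220 + A)*(2*A + 2*T))
(Z(Q(2), C) - 2827900) - 2886244 = ((2*1174**2 + 440*(1 + 2) + 441*1174 + 2*1174*(1 + 2)) - 2827900) - 2886244 = ((2*1378276 + 440*3 + 517734 + 2*1174*3) - 2827900) - 2886244 = ((2756552 + 1320 + 517734 + 7044) - 2827900) - 2886244 = (3282650 - 2827900) - 2886244 = 454750 - 2886244 = -2431494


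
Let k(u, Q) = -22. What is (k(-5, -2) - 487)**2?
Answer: 259081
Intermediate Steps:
(k(-5, -2) - 487)**2 = (-22 - 487)**2 = (-509)**2 = 259081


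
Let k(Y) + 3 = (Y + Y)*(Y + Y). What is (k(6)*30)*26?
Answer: 109980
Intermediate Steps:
k(Y) = -3 + 4*Y**2 (k(Y) = -3 + (Y + Y)*(Y + Y) = -3 + (2*Y)*(2*Y) = -3 + 4*Y**2)
(k(6)*30)*26 = ((-3 + 4*6**2)*30)*26 = ((-3 + 4*36)*30)*26 = ((-3 + 144)*30)*26 = (141*30)*26 = 4230*26 = 109980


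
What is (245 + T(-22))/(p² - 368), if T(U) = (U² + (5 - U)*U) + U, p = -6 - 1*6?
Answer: -113/224 ≈ -0.50446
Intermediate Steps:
p = -12 (p = -6 - 6 = -12)
T(U) = U + U² + U*(5 - U) (T(U) = (U² + U*(5 - U)) + U = U + U² + U*(5 - U))
(245 + T(-22))/(p² - 368) = (245 + 6*(-22))/((-12)² - 368) = (245 - 132)/(144 - 368) = 113/(-224) = 113*(-1/224) = -113/224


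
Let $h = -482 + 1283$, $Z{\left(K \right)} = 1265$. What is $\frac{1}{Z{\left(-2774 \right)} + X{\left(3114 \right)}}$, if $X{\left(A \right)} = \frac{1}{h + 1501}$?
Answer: $\frac{2302}{2912031} \approx 0.00079051$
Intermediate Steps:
$h = 801$
$X{\left(A \right)} = \frac{1}{2302}$ ($X{\left(A \right)} = \frac{1}{801 + 1501} = \frac{1}{2302}$)
$\frac{1}{Z{\left(-2774 \right)} + X{\left(3114 \right)}} = \frac{1}{1265 + \frac{1}{2302}} = \frac{1}{\frac{2912031}{2302}} = \frac{2302}{2912031}$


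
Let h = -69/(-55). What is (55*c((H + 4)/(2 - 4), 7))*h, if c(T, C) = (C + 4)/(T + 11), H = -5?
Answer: 66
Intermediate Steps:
c(T, C) = (4 + C)/(11 + T)
h = 69/55 (h = -69*(-1/55) = 69/55 ≈ 1.2545)
(55*c((H + 4)/(2 - 4), 7))*h = (55*((4 + 7)/(11 + (-5 + 4)/(2 - 4))))*(69/55) = (55*(11/(11 - 1/(-2))))*(69/55) = (55*(11/(11 - 1*(-1/2))))*(69/55) = (55*(11/(11 + 1/2)))*(69/55) = (55*(11/(23/2)))*(69/55) = (55*((2/23)*11))*(69/55) = (55*(22/23))*(69/55) = (1210/23)*(69/55) = 66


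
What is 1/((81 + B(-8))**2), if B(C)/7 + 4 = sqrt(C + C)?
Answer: 2025/12909649 - 2968*I/12909649 ≈ 0.00015686 - 0.00022991*I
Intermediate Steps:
B(C) = -28 + 7*sqrt(2)*sqrt(C) (B(C) = -28 + 7*sqrt(C + C) = -28 + 7*sqrt(2*C) = -28 + 7*(sqrt(2)*sqrt(C)) = -28 + 7*sqrt(2)*sqrt(C))
1/((81 + B(-8))**2) = 1/((81 + (-28 + 7*sqrt(2)*sqrt(-8)))**2) = 1/((81 + (-28 + 7*sqrt(2)*(2*I*sqrt(2))))**2) = 1/((81 + (-28 + 28*I))**2) = 1/((53 + 28*I)**2) = (53 + 28*I)**(-2)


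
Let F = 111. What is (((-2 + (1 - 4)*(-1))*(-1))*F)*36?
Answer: -3996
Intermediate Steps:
(((-2 + (1 - 4)*(-1))*(-1))*F)*36 = (((-2 + (1 - 4)*(-1))*(-1))*111)*36 = (((-2 - 3*(-1))*(-1))*111)*36 = (((-2 + 3)*(-1))*111)*36 = ((1*(-1))*111)*36 = -1*111*36 = -111*36 = -3996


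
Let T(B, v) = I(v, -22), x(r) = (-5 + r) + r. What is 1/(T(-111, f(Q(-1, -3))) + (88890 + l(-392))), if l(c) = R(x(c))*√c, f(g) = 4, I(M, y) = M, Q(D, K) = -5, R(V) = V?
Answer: 169/15487018 + 21*I*√2/15487018 ≈ 1.0912e-5 + 1.9176e-6*I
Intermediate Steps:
x(r) = -5 + 2*r
T(B, v) = v
l(c) = √c*(-5 + 2*c) (l(c) = (-5 + 2*c)*√c = √c*(-5 + 2*c))
1/(T(-111, f(Q(-1, -3))) + (88890 + l(-392))) = 1/(4 + (88890 + √(-392)*(-5 + 2*(-392)))) = 1/(4 + (88890 + (14*I*√2)*(-5 - 784))) = 1/(4 + (88890 + (14*I*√2)*(-789))) = 1/(4 + (88890 - 11046*I*√2)) = 1/(88894 - 11046*I*√2)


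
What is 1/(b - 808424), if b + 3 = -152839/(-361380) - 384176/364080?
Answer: -548213460/443190909443669 ≈ -1.2370e-6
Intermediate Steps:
b = -1991256629/548213460 (b = -3 + (-152839/(-361380) - 384176/364080) = -3 + (-152839*(-1/361380) - 384176*1/364080) = -3 + (152839/361380 - 24011/22755) = -3 - 346616249/548213460 = -1991256629/548213460 ≈ -3.6323)
1/(b - 808424) = 1/(-1991256629/548213460 - 808424) = 1/(-443190909443669/548213460) = -548213460/443190909443669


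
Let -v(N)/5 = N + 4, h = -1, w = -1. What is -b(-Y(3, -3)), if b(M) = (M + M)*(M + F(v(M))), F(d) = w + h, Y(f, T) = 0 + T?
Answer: -6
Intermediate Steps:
Y(f, T) = T
v(N) = -20 - 5*N (v(N) = -5*(N + 4) = -5*(4 + N) = -20 - 5*N)
F(d) = -2 (F(d) = -1 - 1 = -2)
b(M) = 2*M*(-2 + M) (b(M) = (M + M)*(M - 2) = (2*M)*(-2 + M) = 2*M*(-2 + M))
-b(-Y(3, -3)) = -2*(-1*(-3))*(-2 - 1*(-3)) = -2*3*(-2 + 3) = -2*3 = -1*6 = -6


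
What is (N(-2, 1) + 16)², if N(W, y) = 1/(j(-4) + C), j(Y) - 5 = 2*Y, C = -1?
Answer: 3969/16 ≈ 248.06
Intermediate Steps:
j(Y) = 5 + 2*Y
N(W, y) = -¼ (N(W, y) = 1/((5 + 2*(-4)) - 1) = 1/((5 - 8) - 1) = 1/(-3 - 1) = 1/(-4) = -¼)
(N(-2, 1) + 16)² = (-¼ + 16)² = (63/4)² = 3969/16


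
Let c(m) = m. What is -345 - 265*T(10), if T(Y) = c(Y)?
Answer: -2995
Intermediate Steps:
T(Y) = Y
-345 - 265*T(10) = -345 - 265*10 = -345 - 2650 = -2995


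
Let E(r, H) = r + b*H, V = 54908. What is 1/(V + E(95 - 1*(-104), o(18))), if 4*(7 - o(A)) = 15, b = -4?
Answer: 1/55094 ≈ 1.8151e-5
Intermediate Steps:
o(A) = 13/4 (o(A) = 7 - 1/4*15 = 7 - 15/4 = 13/4)
E(r, H) = r - 4*H
1/(V + E(95 - 1*(-104), o(18))) = 1/(54908 + ((95 - 1*(-104)) - 4*13/4)) = 1/(54908 + ((95 + 104) - 13)) = 1/(54908 + (199 - 13)) = 1/(54908 + 186) = 1/55094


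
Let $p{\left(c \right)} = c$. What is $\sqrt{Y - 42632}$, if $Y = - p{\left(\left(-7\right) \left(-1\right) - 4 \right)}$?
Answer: $i \sqrt{42635} \approx 206.48 i$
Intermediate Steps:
$Y = -3$ ($Y = - (\left(-7\right) \left(-1\right) - 4) = - (7 - 4) = \left(-1\right) 3 = -3$)
$\sqrt{Y - 42632} = \sqrt{-3 - 42632} = \sqrt{-42635} = i \sqrt{42635}$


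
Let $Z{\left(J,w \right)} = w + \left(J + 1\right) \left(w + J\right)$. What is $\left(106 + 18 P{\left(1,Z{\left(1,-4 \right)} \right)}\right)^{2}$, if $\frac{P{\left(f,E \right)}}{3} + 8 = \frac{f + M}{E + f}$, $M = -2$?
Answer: $102400$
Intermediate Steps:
$Z{\left(J,w \right)} = w + \left(1 + J\right) \left(J + w\right)$
$P{\left(f,E \right)} = -24 + \frac{3 \left(-2 + f\right)}{E + f}$ ($P{\left(f,E \right)} = -24 + 3 \frac{f - 2}{E + f} = -24 + 3 \frac{-2 + f}{E + f} = -24 + \frac{3 \left(-2 + f\right)}{E + f}$)
$\left(106 + 18 P{\left(1,Z{\left(1,-4 \right)} \right)}\right)^{2} = \left(106 + 18 \frac{3 \left(-2 - 8 \left(1 + 1^{2} + 2 \left(-4\right) + 1 \left(-4\right)\right) - 7\right)}{\left(1 + 1^{2} + 2 \left(-4\right) + 1 \left(-4\right)\right) + 1}\right)^{2} = \left(106 + 18 \frac{3 \left(-2 - 8 \left(1 + 1 - 8 - 4\right) - 7\right)}{\left(1 + 1 - 8 - 4\right) + 1}\right)^{2} = \left(106 + 18 \frac{3 \left(-2 - -80 - 7\right)}{-10 + 1}\right)^{2} = \left(106 + 18 \frac{3 \left(-2 + 80 - 7\right)}{-9}\right)^{2} = \left(106 + 18 \cdot 3 \left(- \frac{1}{9}\right) 71\right)^{2} = \left(106 + 18 \left(- \frac{71}{3}\right)\right)^{2} = \left(106 - 426\right)^{2} = \left(-320\right)^{2} = 102400$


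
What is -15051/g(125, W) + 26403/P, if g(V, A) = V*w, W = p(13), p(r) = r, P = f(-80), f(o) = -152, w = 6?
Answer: -3681667/19000 ≈ -193.77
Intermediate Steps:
P = -152
W = 13
g(V, A) = 6*V (g(V, A) = V*6 = 6*V)
-15051/g(125, W) + 26403/P = -15051/(6*125) + 26403/(-152) = -15051/750 + 26403*(-1/152) = -15051*1/750 - 26403/152 = -5017/250 - 26403/152 = -3681667/19000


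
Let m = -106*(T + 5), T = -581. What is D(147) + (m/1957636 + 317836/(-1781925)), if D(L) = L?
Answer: 128068896956051/872090132325 ≈ 146.85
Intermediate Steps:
m = 61056 (m = -106*(-581 + 5) = -106*(-576) = 61056)
D(147) + (m/1957636 + 317836/(-1781925)) = 147 + (61056/1957636 + 317836/(-1781925)) = 147 + (61056*(1/1957636) + 317836*(-1/1781925)) = 147 + (15264/489409 - 317836/1781925) = 147 - 128352495724/872090132325 = 128068896956051/872090132325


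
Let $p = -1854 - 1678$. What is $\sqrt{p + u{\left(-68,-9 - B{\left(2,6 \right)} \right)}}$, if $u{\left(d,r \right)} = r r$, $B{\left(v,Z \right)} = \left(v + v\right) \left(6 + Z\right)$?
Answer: $i \sqrt{283} \approx 16.823 i$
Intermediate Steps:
$B{\left(v,Z \right)} = 2 v \left(6 + Z\right)$
$u{\left(d,r \right)} = r^{2}$
$p = -3532$ ($p = -1854 - 1678 = -3532$)
$\sqrt{p + u{\left(-68,-9 - B{\left(2,6 \right)} \right)}} = \sqrt{-3532 + \left(-9 - 2 \cdot 2 \left(6 + 6\right)\right)^{2}} = \sqrt{-3532 + \left(-9 - 2 \cdot 2 \cdot 12\right)^{2}} = \sqrt{-3532 + \left(-9 - 48\right)^{2}} = \sqrt{-3532 + \left(-57\right)^{2}} = \sqrt{-3532 + 3249} = \sqrt{-283} = i \sqrt{283}$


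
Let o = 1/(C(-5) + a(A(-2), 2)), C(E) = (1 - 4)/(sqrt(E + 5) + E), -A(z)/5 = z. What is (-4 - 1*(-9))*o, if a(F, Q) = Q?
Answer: 25/13 ≈ 1.9231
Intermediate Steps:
A(z) = -5*z
C(E) = -3/(E + sqrt(5 + E)) (C(E) = -3/(sqrt(5 + E) + E) = -3/(E + sqrt(5 + E)))
o = 5/13 (o = 1/(-3/(-5 + sqrt(5 - 5)) + 2) = 1/(-3/(-5 + sqrt(0)) + 2) = 1/(-3/(-5 + 0) + 2) = 1/(-3/(-5) + 2) = 1/(-3*(-1/5) + 2) = 1/(3/5 + 2) = 1/(13/5) = 5/13 ≈ 0.38462)
(-4 - 1*(-9))*o = (-4 - 1*(-9))*(5/13) = (-4 + 9)*(5/13) = 5*(5/13) = 25/13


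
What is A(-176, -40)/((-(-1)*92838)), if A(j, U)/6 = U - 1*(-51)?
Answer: 11/15473 ≈ 0.00071092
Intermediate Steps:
A(j, U) = 306 + 6*U (A(j, U) = 6*(U - 1*(-51)) = 6*(U + 51) = 6*(51 + U) = 306 + 6*U)
A(-176, -40)/((-(-1)*92838)) = (306 + 6*(-40))/((-(-1)*92838)) = (306 - 240)/((-1*(-92838))) = 66/92838 = 66*(1/92838) = 11/15473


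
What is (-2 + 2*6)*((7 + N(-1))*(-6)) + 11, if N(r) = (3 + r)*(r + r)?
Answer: -169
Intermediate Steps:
N(r) = 2*r*(3 + r) (N(r) = (3 + r)*(2*r) = 2*r*(3 + r))
(-2 + 2*6)*((7 + N(-1))*(-6)) + 11 = (-2 + 2*6)*((7 + 2*(-1)*(3 - 1))*(-6)) + 11 = (-2 + 12)*((7 + 2*(-1)*2)*(-6)) + 11 = 10*((7 - 4)*(-6)) + 11 = 10*(3*(-6)) + 11 = 10*(-18) + 11 = -180 + 11 = -169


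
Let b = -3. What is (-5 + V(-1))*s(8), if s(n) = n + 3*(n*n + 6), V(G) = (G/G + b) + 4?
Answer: -654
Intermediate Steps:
V(G) = 2 (V(G) = (G/G - 3) + 4 = (1 - 3) + 4 = -2 + 4 = 2)
s(n) = 18 + n + 3*n² (s(n) = n + 3*(n² + 6) = n + 3*(6 + n²) = n + (18 + 3*n²) = 18 + n + 3*n²)
(-5 + V(-1))*s(8) = (-5 + 2)*(18 + 8 + 3*8²) = -3*(18 + 8 + 3*64) = -3*(18 + 8 + 192) = -3*218 = -654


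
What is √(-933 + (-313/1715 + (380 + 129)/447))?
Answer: I*√11178500204445/109515 ≈ 30.529*I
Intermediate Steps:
√(-933 + (-313/1715 + (380 + 129)/447)) = √(-933 + (-313*1/1715 + 509*(1/447))) = √(-933 + (-313/1715 + 509/447)) = √(-933 + 733024/766605) = √(-714509441/766605) = I*√11178500204445/109515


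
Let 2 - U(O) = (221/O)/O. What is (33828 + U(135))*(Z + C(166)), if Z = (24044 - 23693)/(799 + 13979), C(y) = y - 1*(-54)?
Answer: 222747119845591/29925450 ≈ 7.4434e+6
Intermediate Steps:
U(O) = 2 - 221/O**2 (U(O) = 2 - 221/O/O = 2 - 221/O**2)
C(y) = 54 + y (C(y) = y + 54 = 54 + y)
Z = 39/1642 (Z = 351/14778 = 351*(1/14778) = 39/1642 ≈ 0.023752)
(33828 + U(135))*(Z + C(166)) = (33828 + (2 - 221/135**2))*(39/1642 + (54 + 166)) = (33828 + (2 - 221*1/18225))*(39/1642 + 220) = (33828 + (2 - 221/18225))*(361279/1642) = (33828 + 36229/18225)*(361279/1642) = (616551529/18225)*(361279/1642) = 222747119845591/29925450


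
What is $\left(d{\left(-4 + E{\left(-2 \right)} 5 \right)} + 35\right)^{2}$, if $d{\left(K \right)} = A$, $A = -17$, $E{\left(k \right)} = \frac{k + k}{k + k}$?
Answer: $324$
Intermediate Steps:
$E{\left(k \right)} = 1$ ($E{\left(k \right)} = \frac{2 k}{2 k} = 2 k \frac{1}{2 k} = 1$)
$d{\left(K \right)} = -17$
$\left(d{\left(-4 + E{\left(-2 \right)} 5 \right)} + 35\right)^{2} = \left(-17 + 35\right)^{2} = 18^{2} = 324$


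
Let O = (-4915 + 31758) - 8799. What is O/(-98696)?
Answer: -347/1898 ≈ -0.18282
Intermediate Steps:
O = 18044 (O = 26843 - 8799 = 18044)
O/(-98696) = 18044/(-98696) = 18044*(-1/98696) = -347/1898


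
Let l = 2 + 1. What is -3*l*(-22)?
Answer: 198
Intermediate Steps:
l = 3
-3*l*(-22) = -3*3*(-22) = -9*(-22) = 198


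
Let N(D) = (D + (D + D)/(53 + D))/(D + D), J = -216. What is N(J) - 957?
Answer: -311821/326 ≈ -956.51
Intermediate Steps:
N(D) = (D + 2*D/(53 + D))/(2*D) (N(D) = (D + (2*D)/(53 + D))/((2*D)) = (D + 2*D/(53 + D))*(1/(2*D)) = (D + 2*D/(53 + D))/(2*D))
N(J) - 957 = (55 - 216)/(2*(53 - 216)) - 957 = (½)*(-161)/(-163) - 957 = (½)*(-1/163)*(-161) - 957 = 161/326 - 957 = -311821/326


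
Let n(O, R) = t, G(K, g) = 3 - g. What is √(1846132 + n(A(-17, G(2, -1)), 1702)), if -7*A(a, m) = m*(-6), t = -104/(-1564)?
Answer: 3*√31359835162/391 ≈ 1358.7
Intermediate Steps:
t = 26/391 (t = -104*(-1/1564) = 26/391 ≈ 0.066496)
A(a, m) = 6*m/7 (A(a, m) = -m*(-6)/7 = -(-6)*m/7 = 6*m/7)
n(O, R) = 26/391
√(1846132 + n(A(-17, G(2, -1)), 1702)) = √(1846132 + 26/391) = √(721837638/391) = 3*√31359835162/391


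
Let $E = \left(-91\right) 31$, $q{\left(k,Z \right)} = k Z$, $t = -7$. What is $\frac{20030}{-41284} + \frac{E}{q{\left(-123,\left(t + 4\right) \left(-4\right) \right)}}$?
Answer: $\frac{21724471}{15233796} \approx 1.4261$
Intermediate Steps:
$q{\left(k,Z \right)} = Z k$
$E = -2821$
$\frac{20030}{-41284} + \frac{E}{q{\left(-123,\left(t + 4\right) \left(-4\right) \right)}} = \frac{20030}{-41284} - \frac{2821}{\left(-7 + 4\right) \left(-4\right) \left(-123\right)} = 20030 \left(- \frac{1}{41284}\right) - \frac{2821}{\left(-3\right) \left(-4\right) \left(-123\right)} = - \frac{10015}{20642} - \frac{2821}{12 \left(-123\right)} = - \frac{10015}{20642} - \frac{2821}{-1476} = - \frac{10015}{20642} - - \frac{2821}{1476} = - \frac{10015}{20642} + \frac{2821}{1476} = \frac{21724471}{15233796}$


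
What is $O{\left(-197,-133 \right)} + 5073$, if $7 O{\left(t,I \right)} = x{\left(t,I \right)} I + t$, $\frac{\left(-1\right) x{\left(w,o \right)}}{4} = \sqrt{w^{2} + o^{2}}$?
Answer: $\frac{35314}{7} + 76 \sqrt{56498} \approx 23110.0$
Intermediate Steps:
$x{\left(w,o \right)} = - 4 \sqrt{o^{2} + w^{2}}$ ($x{\left(w,o \right)} = - 4 \sqrt{w^{2} + o^{2}} = - 4 \sqrt{o^{2} + w^{2}}$)
$O{\left(t,I \right)} = \frac{t}{7} - \frac{4 I \sqrt{I^{2} + t^{2}}}{7}$ ($O{\left(t,I \right)} = \frac{- 4 \sqrt{I^{2} + t^{2}} I + t}{7} = \frac{- 4 I \sqrt{I^{2} + t^{2}} + t}{7} = \frac{t - 4 I \sqrt{I^{2} + t^{2}}}{7} = \frac{t}{7} - \frac{4 I \sqrt{I^{2} + t^{2}}}{7}$)
$O{\left(-197,-133 \right)} + 5073 = \left(\frac{1}{7} \left(-197\right) - - 76 \sqrt{\left(-133\right)^{2} + \left(-197\right)^{2}}\right) + 5073 = \left(- \frac{197}{7} - - 76 \sqrt{17689 + 38809}\right) + 5073 = \left(- \frac{197}{7} - - 76 \sqrt{56498}\right) + 5073 = \left(- \frac{197}{7} + 76 \sqrt{56498}\right) + 5073 = \frac{35314}{7} + 76 \sqrt{56498}$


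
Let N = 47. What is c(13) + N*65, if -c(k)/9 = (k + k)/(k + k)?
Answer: 3046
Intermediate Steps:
c(k) = -9 (c(k) = -9*(k + k)/(k + k) = -9*2*k/(2*k) = -9*2*k*1/(2*k) = -9*1 = -9)
c(13) + N*65 = -9 + 47*65 = -9 + 3055 = 3046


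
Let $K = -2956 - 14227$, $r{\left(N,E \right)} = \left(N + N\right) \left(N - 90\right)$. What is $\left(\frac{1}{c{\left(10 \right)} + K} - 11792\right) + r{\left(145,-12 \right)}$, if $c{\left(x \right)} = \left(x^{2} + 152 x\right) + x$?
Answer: $\frac{64669373}{15553} \approx 4158.0$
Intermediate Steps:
$r{\left(N,E \right)} = 2 N \left(-90 + N\right)$
$c{\left(x \right)} = x^{2} + 153 x$
$K = -17183$
$\left(\frac{1}{c{\left(10 \right)} + K} - 11792\right) + r{\left(145,-12 \right)} = \left(\frac{1}{10 \left(153 + 10\right) - 17183} - 11792\right) + 2 \cdot 145 \left(-90 + 145\right) = \left(\frac{1}{10 \cdot 163 - 17183} - 11792\right) + 2 \cdot 145 \cdot 55 = \left(\frac{1}{1630 - 17183} - 11792\right) + 15950 = \left(\frac{1}{-15553} - 11792\right) + 15950 = \left(- \frac{1}{15553} - 11792\right) + 15950 = - \frac{183400977}{15553} + 15950 = \frac{64669373}{15553}$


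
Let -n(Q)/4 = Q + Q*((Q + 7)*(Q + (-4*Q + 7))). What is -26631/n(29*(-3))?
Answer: 807/226084 ≈ 0.0035695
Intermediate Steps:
n(Q) = -4*Q - 4*Q*(7 + Q)*(7 - 3*Q) (n(Q) = -4*(Q + Q*((Q + 7)*(Q + (-4*Q + 7)))) = -4*(Q + Q*((7 + Q)*(Q + (7 - 4*Q)))) = -4*(Q + Q*((7 + Q)*(7 - 3*Q))) = -4*(Q + Q*(7 + Q)*(7 - 3*Q)) = -4*Q - 4*Q*(7 + Q)*(7 - 3*Q))
-26631/n(29*(-3)) = -26631*(-1/(348*(-50 + 3*(29*(-3))**2 + 14*(29*(-3))))) = -26631*(-1/(348*(-50 + 3*(-87)**2 + 14*(-87)))) = -26631*(-1/(348*(-50 + 3*7569 - 1218))) = -26631*(-1/(348*(-50 + 22707 - 1218))) = -26631/(4*(-87)*21439) = -26631/(-7460772) = -26631*(-1/7460772) = 807/226084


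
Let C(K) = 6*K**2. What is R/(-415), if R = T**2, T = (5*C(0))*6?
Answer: 0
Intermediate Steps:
T = 0 (T = (5*(6*0**2))*6 = (5*(6*0))*6 = (5*0)*6 = 0*6 = 0)
R = 0 (R = 0**2 = 0)
R/(-415) = 0/(-415) = 0*(-1/415) = 0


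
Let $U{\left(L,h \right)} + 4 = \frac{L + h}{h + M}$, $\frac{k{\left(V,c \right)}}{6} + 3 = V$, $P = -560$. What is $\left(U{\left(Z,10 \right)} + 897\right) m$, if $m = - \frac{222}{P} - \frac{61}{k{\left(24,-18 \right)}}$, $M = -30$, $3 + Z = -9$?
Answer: $- \frac{657917}{8400} \approx -78.323$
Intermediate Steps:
$Z = -12$ ($Z = -3 - 9 = -12$)
$k{\left(V,c \right)} = -18 + 6 V$
$U{\left(L,h \right)} = -4 + \frac{L + h}{-30 + h}$ ($U{\left(L,h \right)} = -4 + \frac{L + h}{h - 30} = -4 + \frac{L + h}{-30 + h}$)
$m = - \frac{221}{2520}$ ($m = - \frac{222}{-560} - \frac{61}{-18 + 6 \cdot 24} = \left(-222\right) \left(- \frac{1}{560}\right) - \frac{61}{-18 + 144} = \frac{111}{280} - \frac{61}{126} = - \frac{221}{2520} \approx -0.087698$)
$\left(U{\left(Z,10 \right)} + 897\right) m = \left(\frac{120 - 12 - 30}{-30 + 10} + 897\right) \left(- \frac{221}{2520}\right) = \left(\frac{120 - 12 - 30}{-20} + 897\right) \left(- \frac{221}{2520}\right) = \left(\left(- \frac{1}{20}\right) 78 + 897\right) \left(- \frac{221}{2520}\right) = \left(- \frac{39}{10} + 897\right) \left(- \frac{221}{2520}\right) = \frac{8931}{10} \left(- \frac{221}{2520}\right) = - \frac{657917}{8400}$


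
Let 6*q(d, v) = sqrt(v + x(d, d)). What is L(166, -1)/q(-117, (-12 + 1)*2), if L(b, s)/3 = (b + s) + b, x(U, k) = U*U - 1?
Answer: 2979*sqrt(13666)/6833 ≈ 50.966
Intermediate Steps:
x(U, k) = -1 + U**2 (x(U, k) = U**2 - 1 = -1 + U**2)
L(b, s) = 3*s + 6*b (L(b, s) = 3*((b + s) + b) = 3*(s + 2*b) = 3*s + 6*b)
q(d, v) = sqrt(-1 + v + d**2)/6 (q(d, v) = sqrt(v + (-1 + d**2))/6 = sqrt(-1 + v + d**2)/6)
L(166, -1)/q(-117, (-12 + 1)*2) = (3*(-1) + 6*166)/((sqrt(-1 + (-12 + 1)*2 + (-117)**2)/6)) = (-3 + 996)/((sqrt(-1 - 11*2 + 13689)/6)) = 993/((sqrt(-1 - 22 + 13689)/6)) = 993/((sqrt(13666)/6)) = 993*(3*sqrt(13666)/6833) = 2979*sqrt(13666)/6833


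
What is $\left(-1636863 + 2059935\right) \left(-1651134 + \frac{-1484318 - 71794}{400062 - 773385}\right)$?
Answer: $- \frac{86927862359782080}{124441} \approx -6.9855 \cdot 10^{11}$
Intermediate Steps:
$\left(-1636863 + 2059935\right) \left(-1651134 + \frac{-1484318 - 71794}{400062 - 773385}\right) = 423072 \left(-1651134 - \frac{1556112}{-373323}\right) = 423072 \left(-1651134 - - \frac{518704}{124441}\right) = 423072 \left(-1651134 + \frac{518704}{124441}\right) = 423072 \left(- \frac{205468247390}{124441}\right) = - \frac{86927862359782080}{124441}$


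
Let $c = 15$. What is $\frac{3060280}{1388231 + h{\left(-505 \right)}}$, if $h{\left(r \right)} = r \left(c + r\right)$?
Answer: $\frac{3060280}{1635681} \approx 1.871$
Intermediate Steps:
$h{\left(r \right)} = r \left(15 + r\right)$
$\frac{3060280}{1388231 + h{\left(-505 \right)}} = \frac{3060280}{1388231 - 505 \left(15 - 505\right)} = \frac{3060280}{1388231 - -247450} = \frac{3060280}{1388231 + 247450} = \frac{3060280}{1635681}$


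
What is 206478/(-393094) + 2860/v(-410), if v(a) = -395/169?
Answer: -19007961277/15527213 ≈ -1224.2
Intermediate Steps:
v(a) = -395/169 (v(a) = -395*1/169 = -395/169)
206478/(-393094) + 2860/v(-410) = 206478/(-393094) + 2860/(-395/169) = 206478*(-1/393094) + 2860*(-169/395) = -103239/196547 - 96668/79 = -19007961277/15527213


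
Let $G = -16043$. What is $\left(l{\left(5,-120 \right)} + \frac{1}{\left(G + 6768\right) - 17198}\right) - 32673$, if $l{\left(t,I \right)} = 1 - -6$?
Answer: $- \frac{864767019}{26473} \approx -32666.0$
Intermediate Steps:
$l{\left(t,I \right)} = 7$ ($l{\left(t,I \right)} = 1 + 6 = 7$)
$\left(l{\left(5,-120 \right)} + \frac{1}{\left(G + 6768\right) - 17198}\right) - 32673 = \left(7 + \frac{1}{\left(-16043 + 6768\right) - 17198}\right) - 32673 = \left(7 + \frac{1}{-9275 - 17198}\right) - 32673 = \left(7 + \frac{1}{-26473}\right) - 32673 = \left(7 - \frac{1}{26473}\right) - 32673 = \frac{185310}{26473} - 32673 = - \frac{864767019}{26473}$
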